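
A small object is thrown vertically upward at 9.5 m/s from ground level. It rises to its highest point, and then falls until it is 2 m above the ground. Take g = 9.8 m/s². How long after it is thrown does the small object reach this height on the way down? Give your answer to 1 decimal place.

Phase 1 (rising): v₀ = 9.50 m/s, a = -9.8 m/s².
v = v₀ + at → t = (0 − 9.50) / -9.8 = 0.969 s
v² = v₀² + 2aΔx → Δx = (0² − 9.50²)/(2·-9.8) = 4.60 m

Phase 2 (falling): v₀ = 0 m/s, a = -9.8 m/s².
Falls 2.60 m from rest: t = √(2·2.60/9.8) = 0.729 s; v = g·t = 7.14 m/s.
Total time = 0.969 + 0.729 = 1.70 s

1.7 s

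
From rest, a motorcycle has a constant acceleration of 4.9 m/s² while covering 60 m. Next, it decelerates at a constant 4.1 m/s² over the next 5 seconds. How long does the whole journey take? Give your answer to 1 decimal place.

9.9 s

Phase 1 (accelerating): v₀ = 0 m/s, a = 4.9 m/s².
v² = v₀² + 2aΔx = 0² + 2·4.9·60 = 588 → v = 24.2 m/s
t = (v − v₀)/a = (24.2 − 0)/4.9 = 4.95 s

Phase 2 (decelerating): v₀ = 24.2 m/s, a = -4.1 m/s².
v = v₀ + at = 24.2 + (-4.1)(5) = 3.75 m/s
Δx = v₀t + ½at² = 24.2·5 + 0.5·-4.1·5² = 70.0 m
Total time = 4.95 + 5.00 = 9.95 s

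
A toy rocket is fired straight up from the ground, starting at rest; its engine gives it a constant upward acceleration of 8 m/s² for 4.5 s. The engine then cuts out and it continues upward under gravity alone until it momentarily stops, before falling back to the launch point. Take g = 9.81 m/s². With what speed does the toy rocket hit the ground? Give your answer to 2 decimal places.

53.71 m/s

Phase 1 (powered ascent): v₀ = 0 m/s, a = 8 m/s².
v = v₀ + at = 0 + (8)(4.5) = 36.0 m/s
Δx = v₀t + ½at² = 0·4.5 + 0.5·8·4.5² = 81.0 m

Phase 2 (coasting upward): v₀ = 36.0 m/s, a = -9.81 m/s².
v = v₀ + at → t = (0 − 36.0) / -9.81 = 3.67 s
v² = v₀² + 2aΔx → Δx = (0² − 36.0²)/(2·-9.81) = 66.1 m

Phase 3 (free fall): v₀ = 0 m/s, a = -9.81 m/s².
Falls 147 m from rest: t = √(2·147/9.81) = 5.48 s; v = g·t = 53.7 m/s.
Impact speed = 53.7 m/s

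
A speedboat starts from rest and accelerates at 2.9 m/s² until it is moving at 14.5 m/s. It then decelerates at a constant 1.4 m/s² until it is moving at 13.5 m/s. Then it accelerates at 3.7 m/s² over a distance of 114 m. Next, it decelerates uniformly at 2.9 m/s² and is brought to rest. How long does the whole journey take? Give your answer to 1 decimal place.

Phase 1 (accelerating): v₀ = 0 m/s, a = 2.9 m/s².
v = v₀ + at → t = (14.5 − 0) / 2.9 = 5.00 s
v² = v₀² + 2aΔx → Δx = (14.5² − 0²)/(2·2.9) = 36.2 m

Phase 2 (decelerating): v₀ = 14.5 m/s, a = -1.4 m/s².
v = v₀ + at → t = (13.5 − 14.5) / -1.4 = 0.714 s
v² = v₀² + 2aΔx → Δx = (13.5² − 14.5²)/(2·-1.4) = 10.0 m

Phase 3 (accelerating): v₀ = 13.5 m/s, a = 3.7 m/s².
v² = v₀² + 2aΔx = 13.5² + 2·3.7·114 = 1030 → v = 32.0 m/s
t = (v − v₀)/a = (32.0 − 13.5)/3.7 = 5.01 s

Phase 4 (decelerating): v₀ = 32.0 m/s, a = -2.9 m/s².
v = v₀ + at → t = (0 − 32.0) / -2.9 = 11.0 s
v² = v₀² + 2aΔx → Δx = (0² − 32.0²)/(2·-2.9) = 177 m
Total time = 5.00 + 0.714 + 5.01 + 11.0 = 21.8 s

21.8 s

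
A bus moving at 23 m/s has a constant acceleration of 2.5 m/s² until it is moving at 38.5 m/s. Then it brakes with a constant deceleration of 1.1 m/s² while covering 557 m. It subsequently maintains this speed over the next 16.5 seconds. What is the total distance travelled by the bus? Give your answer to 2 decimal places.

1012.09 m

Phase 1 (accelerating): v₀ = 23.0 m/s, a = 2.5 m/s².
v = v₀ + at → t = (38.5 − 23.0) / 2.5 = 6.20 s
v² = v₀² + 2aΔx → Δx = (38.5² − 23.0²)/(2·2.5) = 191 m

Phase 2 (decelerating): v₀ = 38.5 m/s, a = -1.1 m/s².
v² = v₀² + 2aΔx = 38.5² + 2·-1.1·557 = 257 → v = 16.0 m/s
t = (v − v₀)/a = (16.0 − 38.5)/-1.1 = 20.4 s

Phase 3 (constant speed): v₀ = 16.0 m/s, a = 0 m/s².
v = v₀ + at = 16.0 + (0)(16.5) = 16.0 m/s
Δx = v₀t + ½at² = 16.0·16.5 + 0.5·0·16.5² = 264 m
Total distance = 191 + 557 + 264 = 1010 m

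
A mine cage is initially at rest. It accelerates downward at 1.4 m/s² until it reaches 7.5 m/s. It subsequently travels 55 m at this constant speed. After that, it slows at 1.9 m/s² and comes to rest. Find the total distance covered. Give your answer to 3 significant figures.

Phase 1 (accelerating): v₀ = 0 m/s, a = 1.4 m/s².
v = v₀ + at → t = (7.5 − 0) / 1.4 = 5.36 s
v² = v₀² + 2aΔx → Δx = (7.5² − 0²)/(2·1.4) = 20.1 m

Phase 2 (constant speed): v₀ = 7.50 m/s, a = 0 m/s².
Constant speed: t = d/v = 55/7.50 = 7.33 s

Phase 3 (decelerating): v₀ = 7.50 m/s, a = -1.9 m/s².
v = v₀ + at → t = (0 − 7.50) / -1.9 = 3.95 s
v² = v₀² + 2aΔx → Δx = (0² − 7.50²)/(2·-1.9) = 14.8 m
Total distance = 20.1 + 55.0 + 14.8 = 89.9 m

89.9 m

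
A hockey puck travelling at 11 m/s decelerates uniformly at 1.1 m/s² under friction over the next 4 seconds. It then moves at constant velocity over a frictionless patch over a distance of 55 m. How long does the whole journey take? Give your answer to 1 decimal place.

Phase 1 (decelerating): v₀ = 11.0 m/s, a = -1.1 m/s².
v = v₀ + at = 11.0 + (-1.1)(4) = 6.60 m/s
Δx = v₀t + ½at² = 11.0·4 + 0.5·-1.1·4² = 35.2 m

Phase 2 (constant speed): v₀ = 6.60 m/s, a = 0 m/s².
Constant speed: t = d/v = 55/6.60 = 8.33 s
Total time = 4.00 + 8.33 = 12.3 s

12.3 s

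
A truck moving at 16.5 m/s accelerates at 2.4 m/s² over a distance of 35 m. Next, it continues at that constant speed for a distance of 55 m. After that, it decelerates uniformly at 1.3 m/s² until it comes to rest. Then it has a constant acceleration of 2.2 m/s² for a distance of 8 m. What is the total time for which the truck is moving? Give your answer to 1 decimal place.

23.3 s

Phase 1 (accelerating): v₀ = 16.5 m/s, a = 2.4 m/s².
v² = v₀² + 2aΔx = 16.5² + 2·2.4·35 = 440 → v = 21.0 m/s
t = (v − v₀)/a = (21.0 − 16.5)/2.4 = 1.87 s

Phase 2 (constant speed): v₀ = 21.0 m/s, a = 0 m/s².
Constant speed: t = d/v = 55/21.0 = 2.62 s

Phase 3 (decelerating): v₀ = 21.0 m/s, a = -1.3 m/s².
v = v₀ + at → t = (0 − 21.0) / -1.3 = 16.1 s
v² = v₀² + 2aΔx → Δx = (0² − 21.0²)/(2·-1.3) = 169 m

Phase 4 (accelerating): v₀ = 0 m/s, a = 2.2 m/s².
v² = v₀² + 2aΔx = 0² + 2·2.2·8 = 35.2 → v = 5.93 m/s
t = (v − v₀)/a = (5.93 − 0)/2.2 = 2.70 s
Total time = 1.87 + 2.62 + 16.1 + 2.70 = 23.3 s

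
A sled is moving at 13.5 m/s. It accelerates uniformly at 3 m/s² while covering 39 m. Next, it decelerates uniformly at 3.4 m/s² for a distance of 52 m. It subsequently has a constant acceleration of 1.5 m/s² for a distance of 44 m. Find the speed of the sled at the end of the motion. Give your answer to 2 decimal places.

13.95 m/s

Phase 1 (accelerating): v₀ = 13.5 m/s, a = 3 m/s².
v² = v₀² + 2aΔx = 13.5² + 2·3·39 = 416 → v = 20.4 m/s
t = (v − v₀)/a = (20.4 − 13.5)/3 = 2.30 s

Phase 2 (decelerating): v₀ = 20.4 m/s, a = -3.4 m/s².
v² = v₀² + 2aΔx = 20.4² + 2·-3.4·52 = 62.7 → v = 7.92 m/s
t = (v − v₀)/a = (7.92 − 20.4)/-3.4 = 3.67 s

Phase 3 (accelerating): v₀ = 7.92 m/s, a = 1.5 m/s².
v² = v₀² + 2aΔx = 7.92² + 2·1.5·44 = 195 → v = 14.0 m/s
t = (v − v₀)/a = (14.0 − 7.92)/1.5 = 4.02 s
Final speed = 14.0 m/s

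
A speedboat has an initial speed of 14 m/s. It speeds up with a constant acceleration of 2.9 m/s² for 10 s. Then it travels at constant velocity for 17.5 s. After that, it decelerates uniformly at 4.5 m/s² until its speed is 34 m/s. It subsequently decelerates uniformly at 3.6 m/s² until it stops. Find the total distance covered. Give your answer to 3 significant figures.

1280 m

Phase 1 (accelerating): v₀ = 14.0 m/s, a = 2.9 m/s².
v = v₀ + at = 14.0 + (2.9)(10) = 43.0 m/s
Δx = v₀t + ½at² = 14.0·10 + 0.5·2.9·10² = 285 m

Phase 2 (constant speed): v₀ = 43.0 m/s, a = 0 m/s².
v = v₀ + at = 43.0 + (0)(17.5) = 43.0 m/s
Δx = v₀t + ½at² = 43.0·17.5 + 0.5·0·17.5² = 752 m

Phase 3 (decelerating): v₀ = 43.0 m/s, a = -4.5 m/s².
v = v₀ + at → t = (34 − 43.0) / -4.5 = 2.00 s
v² = v₀² + 2aΔx → Δx = (34² − 43.0²)/(2·-4.5) = 77.0 m

Phase 4 (decelerating): v₀ = 34.0 m/s, a = -3.6 m/s².
v = v₀ + at → t = (0 − 34.0) / -3.6 = 9.44 s
v² = v₀² + 2aΔx → Δx = (0² − 34.0²)/(2·-3.6) = 161 m
Total distance = 285 + 752 + 77.0 + 161 = 1280 m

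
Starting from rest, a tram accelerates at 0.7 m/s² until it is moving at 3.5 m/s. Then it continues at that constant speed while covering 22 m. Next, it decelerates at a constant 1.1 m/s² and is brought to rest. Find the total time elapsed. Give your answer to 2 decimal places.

Phase 1 (accelerating): v₀ = 0 m/s, a = 0.7 m/s².
v = v₀ + at → t = (3.5 − 0) / 0.7 = 5.00 s
v² = v₀² + 2aΔx → Δx = (3.5² − 0²)/(2·0.7) = 8.75 m

Phase 2 (constant speed): v₀ = 3.50 m/s, a = 0 m/s².
Constant speed: t = d/v = 22/3.50 = 6.29 s

Phase 3 (decelerating): v₀ = 3.50 m/s, a = -1.1 m/s².
v = v₀ + at → t = (0 − 3.50) / -1.1 = 3.18 s
v² = v₀² + 2aΔx → Δx = (0² − 3.50²)/(2·-1.1) = 5.57 m
Total time = 5.00 + 6.29 + 3.18 = 14.5 s

14.47 s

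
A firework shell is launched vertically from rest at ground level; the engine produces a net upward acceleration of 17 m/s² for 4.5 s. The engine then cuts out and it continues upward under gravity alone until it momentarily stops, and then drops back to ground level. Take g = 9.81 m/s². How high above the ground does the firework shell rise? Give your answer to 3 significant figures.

Phase 1 (powered ascent): v₀ = 0 m/s, a = 17 m/s².
v = v₀ + at = 0 + (17)(4.5) = 76.5 m/s
Δx = v₀t + ½at² = 0·4.5 + 0.5·17·4.5² = 172 m

Phase 2 (coasting upward): v₀ = 76.5 m/s, a = -9.81 m/s².
v = v₀ + at → t = (0 − 76.5) / -9.81 = 7.80 s
v² = v₀² + 2aΔx → Δx = (0² − 76.5²)/(2·-9.81) = 298 m
Maximum height = 172 + 298 = 470 m

470 m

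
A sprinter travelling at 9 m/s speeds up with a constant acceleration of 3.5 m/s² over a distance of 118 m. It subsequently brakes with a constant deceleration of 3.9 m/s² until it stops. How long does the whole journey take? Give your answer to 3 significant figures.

Phase 1 (accelerating): v₀ = 9.00 m/s, a = 3.5 m/s².
v² = v₀² + 2aΔx = 9.00² + 2·3.5·118 = 907 → v = 30.1 m/s
t = (v − v₀)/a = (30.1 − 9.00)/3.5 = 6.03 s

Phase 2 (decelerating): v₀ = 30.1 m/s, a = -3.9 m/s².
v = v₀ + at → t = (0 − 30.1) / -3.9 = 7.72 s
v² = v₀² + 2aΔx → Δx = (0² − 30.1²)/(2·-3.9) = 116 m
Total time = 6.03 + 7.72 = 13.8 s

13.8 s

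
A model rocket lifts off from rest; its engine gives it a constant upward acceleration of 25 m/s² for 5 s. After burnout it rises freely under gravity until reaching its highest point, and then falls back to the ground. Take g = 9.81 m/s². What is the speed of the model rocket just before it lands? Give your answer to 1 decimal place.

Phase 1 (powered ascent): v₀ = 0 m/s, a = 25 m/s².
v = v₀ + at = 0 + (25)(5) = 125 m/s
Δx = v₀t + ½at² = 0·5 + 0.5·25·5² = 312 m

Phase 2 (coasting upward): v₀ = 125 m/s, a = -9.81 m/s².
v = v₀ + at → t = (0 − 125) / -9.81 = 12.7 s
v² = v₀² + 2aΔx → Δx = (0² − 125²)/(2·-9.81) = 796 m

Phase 3 (free fall): v₀ = 0 m/s, a = -9.81 m/s².
Falls 1110 m from rest: t = √(2·1110/9.81) = 15.0 s; v = g·t = 147 m/s.
Impact speed = 147 m/s

147.5 m/s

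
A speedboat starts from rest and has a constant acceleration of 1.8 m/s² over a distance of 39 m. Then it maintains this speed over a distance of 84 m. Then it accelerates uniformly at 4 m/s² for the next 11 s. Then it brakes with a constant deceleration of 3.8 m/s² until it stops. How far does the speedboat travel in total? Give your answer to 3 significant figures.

906 m

Phase 1 (accelerating): v₀ = 0 m/s, a = 1.8 m/s².
v² = v₀² + 2aΔx = 0² + 2·1.8·39 = 140 → v = 11.8 m/s
t = (v − v₀)/a = (11.8 − 0)/1.8 = 6.58 s

Phase 2 (constant speed): v₀ = 11.8 m/s, a = 0 m/s².
Constant speed: t = d/v = 84/11.8 = 7.09 s

Phase 3 (accelerating): v₀ = 11.8 m/s, a = 4 m/s².
v = v₀ + at = 11.8 + (4)(11) = 55.8 m/s
Δx = v₀t + ½at² = 11.8·11 + 0.5·4·11² = 372 m

Phase 4 (decelerating): v₀ = 55.8 m/s, a = -3.8 m/s².
v = v₀ + at → t = (0 − 55.8) / -3.8 = 14.7 s
v² = v₀² + 2aΔx → Δx = (0² − 55.8²)/(2·-3.8) = 410 m
Total distance = 39.0 + 84.0 + 372 + 410 = 906 m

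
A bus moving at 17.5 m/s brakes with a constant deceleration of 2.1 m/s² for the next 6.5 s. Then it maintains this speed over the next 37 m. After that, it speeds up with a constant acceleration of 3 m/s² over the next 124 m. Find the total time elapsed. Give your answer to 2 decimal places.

Phase 1 (decelerating): v₀ = 17.5 m/s, a = -2.1 m/s².
v = v₀ + at = 17.5 + (-2.1)(6.5) = 3.85 m/s
Δx = v₀t + ½at² = 17.5·6.5 + 0.5·-2.1·6.5² = 69.4 m

Phase 2 (constant speed): v₀ = 3.85 m/s, a = 0 m/s².
Constant speed: t = d/v = 37/3.85 = 9.61 s

Phase 3 (accelerating): v₀ = 3.85 m/s, a = 3 m/s².
v² = v₀² + 2aΔx = 3.85² + 2·3·124 = 759 → v = 27.5 m/s
t = (v − v₀)/a = (27.5 − 3.85)/3 = 7.90 s
Total time = 6.50 + 9.61 + 7.90 = 24.0 s

24.01 s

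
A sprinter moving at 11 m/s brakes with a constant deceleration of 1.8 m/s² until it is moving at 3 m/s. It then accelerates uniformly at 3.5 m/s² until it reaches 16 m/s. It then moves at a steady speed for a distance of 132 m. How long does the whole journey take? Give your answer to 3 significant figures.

16.4 s

Phase 1 (decelerating): v₀ = 11.0 m/s, a = -1.8 m/s².
v = v₀ + at → t = (3 − 11.0) / -1.8 = 4.44 s
v² = v₀² + 2aΔx → Δx = (3² − 11.0²)/(2·-1.8) = 31.1 m

Phase 2 (accelerating): v₀ = 3.00 m/s, a = 3.5 m/s².
v = v₀ + at → t = (16 − 3.00) / 3.5 = 3.71 s
v² = v₀² + 2aΔx → Δx = (16² − 3.00²)/(2·3.5) = 35.3 m

Phase 3 (constant speed): v₀ = 16.0 m/s, a = 0 m/s².
Constant speed: t = d/v = 132/16.0 = 8.25 s
Total time = 4.44 + 3.71 + 8.25 = 16.4 s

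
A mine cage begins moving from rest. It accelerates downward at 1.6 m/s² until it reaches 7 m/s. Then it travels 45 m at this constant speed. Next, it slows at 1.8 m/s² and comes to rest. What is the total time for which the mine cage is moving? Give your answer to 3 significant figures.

Phase 1 (accelerating): v₀ = 0 m/s, a = 1.6 m/s².
v = v₀ + at → t = (7 − 0) / 1.6 = 4.38 s
v² = v₀² + 2aΔx → Δx = (7² − 0²)/(2·1.6) = 15.3 m

Phase 2 (constant speed): v₀ = 7.00 m/s, a = 0 m/s².
Constant speed: t = d/v = 45/7.00 = 6.43 s

Phase 3 (decelerating): v₀ = 7.00 m/s, a = -1.8 m/s².
v = v₀ + at → t = (0 − 7.00) / -1.8 = 3.89 s
v² = v₀² + 2aΔx → Δx = (0² − 7.00²)/(2·-1.8) = 13.6 m
Total time = 4.38 + 6.43 + 3.89 = 14.7 s

14.7 s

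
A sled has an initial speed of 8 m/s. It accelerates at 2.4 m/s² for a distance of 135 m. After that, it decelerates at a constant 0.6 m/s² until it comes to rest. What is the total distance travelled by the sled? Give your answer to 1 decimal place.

728.3 m

Phase 1 (accelerating): v₀ = 8.00 m/s, a = 2.4 m/s².
v² = v₀² + 2aΔx = 8.00² + 2·2.4·135 = 712 → v = 26.7 m/s
t = (v − v₀)/a = (26.7 − 8.00)/2.4 = 7.78 s

Phase 2 (decelerating): v₀ = 26.7 m/s, a = -0.6 m/s².
v = v₀ + at → t = (0 − 26.7) / -0.6 = 44.5 s
v² = v₀² + 2aΔx → Δx = (0² − 26.7²)/(2·-0.6) = 593 m
Total distance = 135 + 593 = 728 m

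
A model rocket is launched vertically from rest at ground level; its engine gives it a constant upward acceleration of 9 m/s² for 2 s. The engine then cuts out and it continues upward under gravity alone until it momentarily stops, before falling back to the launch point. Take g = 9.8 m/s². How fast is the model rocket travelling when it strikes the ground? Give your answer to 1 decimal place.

Phase 1 (powered ascent): v₀ = 0 m/s, a = 9 m/s².
v = v₀ + at = 0 + (9)(2) = 18.0 m/s
Δx = v₀t + ½at² = 0·2 + 0.5·9·2² = 18.0 m

Phase 2 (coasting upward): v₀ = 18.0 m/s, a = -9.8 m/s².
v = v₀ + at → t = (0 − 18.0) / -9.8 = 1.84 s
v² = v₀² + 2aΔx → Δx = (0² − 18.0²)/(2·-9.8) = 16.5 m

Phase 3 (free fall): v₀ = 0 m/s, a = -9.8 m/s².
Falls 34.5 m from rest: t = √(2·34.5/9.8) = 2.65 s; v = g·t = 26.0 m/s.
Impact speed = 26.0 m/s

26.0 m/s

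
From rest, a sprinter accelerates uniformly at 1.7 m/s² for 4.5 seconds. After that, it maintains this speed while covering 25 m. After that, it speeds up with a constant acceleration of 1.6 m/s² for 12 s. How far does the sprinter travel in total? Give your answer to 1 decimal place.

249.2 m

Phase 1 (accelerating): v₀ = 0 m/s, a = 1.7 m/s².
v = v₀ + at = 0 + (1.7)(4.5) = 7.65 m/s
Δx = v₀t + ½at² = 0·4.5 + 0.5·1.7·4.5² = 17.2 m

Phase 2 (constant speed): v₀ = 7.65 m/s, a = 0 m/s².
Constant speed: t = d/v = 25/7.65 = 3.27 s

Phase 3 (accelerating): v₀ = 7.65 m/s, a = 1.6 m/s².
v = v₀ + at = 7.65 + (1.6)(12) = 26.9 m/s
Δx = v₀t + ½at² = 7.65·12 + 0.5·1.6·12² = 207 m
Total distance = 17.2 + 25.0 + 207 = 249 m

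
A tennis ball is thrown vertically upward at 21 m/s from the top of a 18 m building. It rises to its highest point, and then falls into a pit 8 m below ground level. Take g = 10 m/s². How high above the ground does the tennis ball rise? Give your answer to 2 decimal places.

Phase 1 (rising): v₀ = 21.0 m/s, a = -10 m/s².
v = v₀ + at → t = (0 − 21.0) / -10 = 2.10 s
v² = v₀² + 2aΔx → Δx = (0² − 21.0²)/(2·-10) = 22.1 m
Maximum height = 18 + 22.1 = 40.0 m

40.05 m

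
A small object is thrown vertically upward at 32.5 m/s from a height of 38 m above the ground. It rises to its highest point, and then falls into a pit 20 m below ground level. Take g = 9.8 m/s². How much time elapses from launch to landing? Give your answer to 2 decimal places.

8.09 s

Phase 1 (rising): v₀ = 32.5 m/s, a = -9.8 m/s².
v = v₀ + at → t = (0 − 32.5) / -9.8 = 3.32 s
v² = v₀² + 2aΔx → Δx = (0² − 32.5²)/(2·-9.8) = 53.9 m

Phase 2 (falling): v₀ = 0 m/s, a = -9.8 m/s².
Falls 112 m from rest: t = √(2·112/9.8) = 4.78 s; v = g·t = 46.8 m/s.
Total time = 3.32 + 4.78 = 8.09 s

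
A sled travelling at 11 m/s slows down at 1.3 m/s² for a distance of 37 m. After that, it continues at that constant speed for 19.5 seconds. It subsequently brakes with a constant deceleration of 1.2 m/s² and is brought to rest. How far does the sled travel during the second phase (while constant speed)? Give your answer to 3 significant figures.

97.1 m

Phase 1 (decelerating): v₀ = 11.0 m/s, a = -1.3 m/s².
v² = v₀² + 2aΔx = 11.0² + 2·-1.3·37 = 24.8 → v = 4.98 m/s
t = (v − v₀)/a = (4.98 − 11.0)/-1.3 = 4.63 s

Phase 2 (constant speed): v₀ = 4.98 m/s, a = 0 m/s².
v = v₀ + at = 4.98 + (0)(19.5) = 4.98 m/s
Δx = v₀t + ½at² = 4.98·19.5 + 0.5·0·19.5² = 97.1 m
Distance in phase 2 = 97.1 m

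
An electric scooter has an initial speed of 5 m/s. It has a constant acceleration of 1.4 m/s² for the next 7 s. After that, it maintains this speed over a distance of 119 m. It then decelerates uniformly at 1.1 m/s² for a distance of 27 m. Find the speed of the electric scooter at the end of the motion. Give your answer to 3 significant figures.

Phase 1 (accelerating): v₀ = 5.00 m/s, a = 1.4 m/s².
v = v₀ + at = 5.00 + (1.4)(7) = 14.8 m/s
Δx = v₀t + ½at² = 5.00·7 + 0.5·1.4·7² = 69.3 m

Phase 2 (constant speed): v₀ = 14.8 m/s, a = 0 m/s².
Constant speed: t = d/v = 119/14.8 = 8.04 s

Phase 3 (decelerating): v₀ = 14.8 m/s, a = -1.1 m/s².
v² = v₀² + 2aΔx = 14.8² + 2·-1.1·27 = 160 → v = 12.6 m/s
t = (v − v₀)/a = (12.6 − 14.8)/-1.1 = 1.97 s
Final speed = 12.6 m/s

12.6 m/s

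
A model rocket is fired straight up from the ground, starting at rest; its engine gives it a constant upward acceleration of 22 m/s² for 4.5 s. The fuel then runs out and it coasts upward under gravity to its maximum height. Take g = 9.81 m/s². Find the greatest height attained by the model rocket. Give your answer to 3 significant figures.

Phase 1 (powered ascent): v₀ = 0 m/s, a = 22 m/s².
v = v₀ + at = 0 + (22)(4.5) = 99.0 m/s
Δx = v₀t + ½at² = 0·4.5 + 0.5·22·4.5² = 223 m

Phase 2 (coasting upward): v₀ = 99.0 m/s, a = -9.81 m/s².
v = v₀ + at → t = (0 − 99.0) / -9.81 = 10.1 s
v² = v₀² + 2aΔx → Δx = (0² − 99.0²)/(2·-9.81) = 500 m
Maximum height = 223 + 500 = 722 m

722 m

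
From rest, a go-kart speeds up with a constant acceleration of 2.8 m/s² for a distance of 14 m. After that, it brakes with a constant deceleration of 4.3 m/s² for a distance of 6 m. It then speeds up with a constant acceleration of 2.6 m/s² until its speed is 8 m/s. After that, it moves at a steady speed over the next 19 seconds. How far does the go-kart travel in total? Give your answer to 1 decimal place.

Phase 1 (accelerating): v₀ = 0 m/s, a = 2.8 m/s².
v² = v₀² + 2aΔx = 0² + 2·2.8·14 = 78.4 → v = 8.85 m/s
t = (v − v₀)/a = (8.85 − 0)/2.8 = 3.16 s

Phase 2 (decelerating): v₀ = 8.85 m/s, a = -4.3 m/s².
v² = v₀² + 2aΔx = 8.85² + 2·-4.3·6 = 26.8 → v = 5.18 m/s
t = (v − v₀)/a = (5.18 − 8.85)/-4.3 = 0.855 s

Phase 3 (accelerating): v₀ = 5.18 m/s, a = 2.6 m/s².
v = v₀ + at → t = (8 − 5.18) / 2.6 = 1.09 s
v² = v₀² + 2aΔx → Δx = (8² − 5.18²)/(2·2.6) = 7.15 m

Phase 4 (constant speed): v₀ = 8.00 m/s, a = 0 m/s².
v = v₀ + at = 8.00 + (0)(19) = 8.00 m/s
Δx = v₀t + ½at² = 8.00·19 + 0.5·0·19² = 152 m
Total distance = 14.0 + 6.00 + 7.15 + 152 = 179 m

179.2 m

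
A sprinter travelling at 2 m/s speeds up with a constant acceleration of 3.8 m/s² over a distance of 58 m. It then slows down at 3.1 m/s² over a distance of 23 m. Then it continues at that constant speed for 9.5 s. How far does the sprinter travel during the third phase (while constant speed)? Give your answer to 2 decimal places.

Phase 1 (accelerating): v₀ = 2.00 m/s, a = 3.8 m/s².
v² = v₀² + 2aΔx = 2.00² + 2·3.8·58 = 445 → v = 21.1 m/s
t = (v − v₀)/a = (21.1 − 2.00)/3.8 = 5.02 s

Phase 2 (decelerating): v₀ = 21.1 m/s, a = -3.1 m/s².
v² = v₀² + 2aΔx = 21.1² + 2·-3.1·23 = 302 → v = 17.4 m/s
t = (v − v₀)/a = (17.4 − 21.1)/-3.1 = 1.20 s

Phase 3 (constant speed): v₀ = 17.4 m/s, a = 0 m/s².
v = v₀ + at = 17.4 + (0)(9.5) = 17.4 m/s
Δx = v₀t + ½at² = 17.4·9.5 + 0.5·0·9.5² = 165 m
Distance in phase 3 = 165 m

165.15 m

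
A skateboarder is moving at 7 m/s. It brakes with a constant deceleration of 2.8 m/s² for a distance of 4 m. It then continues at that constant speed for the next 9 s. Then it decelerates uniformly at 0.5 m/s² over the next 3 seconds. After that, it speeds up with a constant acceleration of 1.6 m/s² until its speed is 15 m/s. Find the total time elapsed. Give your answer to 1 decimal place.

Phase 1 (decelerating): v₀ = 7.00 m/s, a = -2.8 m/s².
v² = v₀² + 2aΔx = 7.00² + 2·-2.8·4 = 26.6 → v = 5.16 m/s
t = (v − v₀)/a = (5.16 − 7.00)/-2.8 = 0.658 s

Phase 2 (constant speed): v₀ = 5.16 m/s, a = 0 m/s².
v = v₀ + at = 5.16 + (0)(9) = 5.16 m/s
Δx = v₀t + ½at² = 5.16·9 + 0.5·0·9² = 46.4 m

Phase 3 (decelerating): v₀ = 5.16 m/s, a = -0.5 m/s².
v = v₀ + at = 5.16 + (-0.5)(3) = 3.66 m/s
Δx = v₀t + ½at² = 5.16·3 + 0.5·-0.5·3² = 13.2 m

Phase 4 (accelerating): v₀ = 3.66 m/s, a = 1.6 m/s².
v = v₀ + at → t = (15 − 3.66) / 1.6 = 7.09 s
v² = v₀² + 2aΔx → Δx = (15² − 3.66²)/(2·1.6) = 66.1 m
Total time = 0.658 + 9.00 + 3.00 + 7.09 = 19.7 s

19.7 s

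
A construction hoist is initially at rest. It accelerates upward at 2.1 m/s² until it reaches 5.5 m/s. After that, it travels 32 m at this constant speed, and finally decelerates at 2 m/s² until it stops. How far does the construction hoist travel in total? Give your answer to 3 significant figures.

46.8 m

Phase 1 (accelerating): v₀ = 0 m/s, a = 2.1 m/s².
v = v₀ + at → t = (5.5 − 0) / 2.1 = 2.62 s
v² = v₀² + 2aΔx → Δx = (5.5² − 0²)/(2·2.1) = 7.20 m

Phase 2 (constant speed): v₀ = 5.50 m/s, a = 0 m/s².
Constant speed: t = d/v = 32/5.50 = 5.82 s

Phase 3 (decelerating): v₀ = 5.50 m/s, a = -2 m/s².
v = v₀ + at → t = (0 − 5.50) / -2 = 2.75 s
v² = v₀² + 2aΔx → Δx = (0² − 5.50²)/(2·-2) = 7.56 m
Total distance = 7.20 + 32.0 + 7.56 = 46.8 m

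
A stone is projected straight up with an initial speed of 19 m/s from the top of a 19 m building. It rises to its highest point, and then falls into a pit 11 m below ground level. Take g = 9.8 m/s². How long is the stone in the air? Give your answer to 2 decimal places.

5.08 s

Phase 1 (rising): v₀ = 19.0 m/s, a = -9.8 m/s².
v = v₀ + at → t = (0 − 19.0) / -9.8 = 1.94 s
v² = v₀² + 2aΔx → Δx = (0² − 19.0²)/(2·-9.8) = 18.4 m

Phase 2 (falling): v₀ = 0 m/s, a = -9.8 m/s².
Falls 48.4 m from rest: t = √(2·48.4/9.8) = 3.14 s; v = g·t = 30.8 m/s.
Total time = 1.94 + 3.14 = 5.08 s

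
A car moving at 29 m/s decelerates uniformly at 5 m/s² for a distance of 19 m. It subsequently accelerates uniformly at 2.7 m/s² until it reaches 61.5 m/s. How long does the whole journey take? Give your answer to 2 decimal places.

Phase 1 (decelerating): v₀ = 29.0 m/s, a = -5 m/s².
v² = v₀² + 2aΔx = 29.0² + 2·-5·19 = 651 → v = 25.5 m/s
t = (v − v₀)/a = (25.5 − 29.0)/-5 = 0.697 s

Phase 2 (accelerating): v₀ = 25.5 m/s, a = 2.7 m/s².
v = v₀ + at → t = (61.5 − 25.5) / 2.7 = 13.3 s
v² = v₀² + 2aΔx → Δx = (61.5² − 25.5²)/(2·2.7) = 580 m
Total time = 0.697 + 13.3 = 14.0 s

14.02 s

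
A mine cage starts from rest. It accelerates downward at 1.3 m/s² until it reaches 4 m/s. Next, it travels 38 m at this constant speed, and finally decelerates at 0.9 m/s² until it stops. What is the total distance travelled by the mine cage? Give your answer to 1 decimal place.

53.0 m

Phase 1 (accelerating): v₀ = 0 m/s, a = 1.3 m/s².
v = v₀ + at → t = (4 − 0) / 1.3 = 3.08 s
v² = v₀² + 2aΔx → Δx = (4² − 0²)/(2·1.3) = 6.15 m

Phase 2 (constant speed): v₀ = 4.00 m/s, a = 0 m/s².
Constant speed: t = d/v = 38/4.00 = 9.50 s

Phase 3 (decelerating): v₀ = 4.00 m/s, a = -0.9 m/s².
v = v₀ + at → t = (0 − 4.00) / -0.9 = 4.44 s
v² = v₀² + 2aΔx → Δx = (0² − 4.00²)/(2·-0.9) = 8.89 m
Total distance = 6.15 + 38.0 + 8.89 = 53.0 m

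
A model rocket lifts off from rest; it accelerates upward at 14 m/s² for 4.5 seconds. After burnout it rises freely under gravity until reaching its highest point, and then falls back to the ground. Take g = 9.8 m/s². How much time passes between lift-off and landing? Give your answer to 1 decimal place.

19.3 s

Phase 1 (powered ascent): v₀ = 0 m/s, a = 14 m/s².
v = v₀ + at = 0 + (14)(4.5) = 63.0 m/s
Δx = v₀t + ½at² = 0·4.5 + 0.5·14·4.5² = 142 m

Phase 2 (coasting upward): v₀ = 63.0 m/s, a = -9.8 m/s².
v = v₀ + at → t = (0 − 63.0) / -9.8 = 6.43 s
v² = v₀² + 2aΔx → Δx = (0² − 63.0²)/(2·-9.8) = 202 m

Phase 3 (free fall): v₀ = 0 m/s, a = -9.8 m/s².
Falls 344 m from rest: t = √(2·344/9.8) = 8.38 s; v = g·t = 82.1 m/s.
Total time = 4.50 + 6.43 + 8.38 = 19.3 s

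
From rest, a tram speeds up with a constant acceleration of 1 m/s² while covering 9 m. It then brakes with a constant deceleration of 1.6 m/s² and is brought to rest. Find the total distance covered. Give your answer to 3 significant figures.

Phase 1 (accelerating): v₀ = 0 m/s, a = 1 m/s².
v² = v₀² + 2aΔx = 0² + 2·1·9 = 18.0 → v = 4.24 m/s
t = (v − v₀)/a = (4.24 − 0)/1 = 4.24 s

Phase 2 (decelerating): v₀ = 4.24 m/s, a = -1.6 m/s².
v = v₀ + at → t = (0 − 4.24) / -1.6 = 2.65 s
v² = v₀² + 2aΔx → Δx = (0² − 4.24²)/(2·-1.6) = 5.62 m
Total distance = 9.00 + 5.62 = 14.6 m

14.6 m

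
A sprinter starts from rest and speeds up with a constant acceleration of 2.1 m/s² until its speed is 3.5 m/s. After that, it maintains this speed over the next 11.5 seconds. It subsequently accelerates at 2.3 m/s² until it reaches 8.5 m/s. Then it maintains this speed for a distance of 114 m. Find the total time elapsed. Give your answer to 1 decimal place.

Phase 1 (accelerating): v₀ = 0 m/s, a = 2.1 m/s².
v = v₀ + at → t = (3.5 − 0) / 2.1 = 1.67 s
v² = v₀² + 2aΔx → Δx = (3.5² − 0²)/(2·2.1) = 2.92 m

Phase 2 (constant speed): v₀ = 3.50 m/s, a = 0 m/s².
v = v₀ + at = 3.50 + (0)(11.5) = 3.50 m/s
Δx = v₀t + ½at² = 3.50·11.5 + 0.5·0·11.5² = 40.2 m

Phase 3 (accelerating): v₀ = 3.50 m/s, a = 2.3 m/s².
v = v₀ + at → t = (8.5 − 3.50) / 2.3 = 2.17 s
v² = v₀² + 2aΔx → Δx = (8.5² − 3.50²)/(2·2.3) = 13.0 m

Phase 4 (constant speed): v₀ = 8.50 m/s, a = 0 m/s².
Constant speed: t = d/v = 114/8.50 = 13.4 s
Total time = 1.67 + 11.5 + 2.17 + 13.4 = 28.8 s

28.8 s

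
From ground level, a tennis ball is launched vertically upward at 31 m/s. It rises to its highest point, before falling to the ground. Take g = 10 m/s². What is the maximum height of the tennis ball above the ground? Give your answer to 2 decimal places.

48.05 m

Phase 1 (rising): v₀ = 31.0 m/s, a = -10 m/s².
v = v₀ + at → t = (0 − 31.0) / -10 = 3.10 s
v² = v₀² + 2aΔx → Δx = (0² − 31.0²)/(2·-10) = 48.0 m
Maximum height = 48.0 m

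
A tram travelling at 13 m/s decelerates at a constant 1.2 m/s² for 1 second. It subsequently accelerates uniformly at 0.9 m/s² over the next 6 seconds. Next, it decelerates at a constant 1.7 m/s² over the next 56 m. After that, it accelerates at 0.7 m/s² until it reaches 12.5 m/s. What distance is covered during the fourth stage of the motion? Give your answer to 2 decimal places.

36.29 m

Phase 1 (decelerating): v₀ = 13.0 m/s, a = -1.2 m/s².
v = v₀ + at = 13.0 + (-1.2)(1) = 11.8 m/s
Δx = v₀t + ½at² = 13.0·1 + 0.5·-1.2·1² = 12.4 m

Phase 2 (accelerating): v₀ = 11.8 m/s, a = 0.9 m/s².
v = v₀ + at = 11.8 + (0.9)(6) = 17.2 m/s
Δx = v₀t + ½at² = 11.8·6 + 0.5·0.9·6² = 87.0 m

Phase 3 (decelerating): v₀ = 17.2 m/s, a = -1.7 m/s².
v² = v₀² + 2aΔx = 17.2² + 2·-1.7·56 = 105 → v = 10.3 m/s
t = (v − v₀)/a = (10.3 − 17.2)/-1.7 = 4.08 s

Phase 4 (accelerating): v₀ = 10.3 m/s, a = 0.7 m/s².
v = v₀ + at → t = (12.5 − 10.3) / 0.7 = 3.19 s
v² = v₀² + 2aΔx → Δx = (12.5² − 10.3²)/(2·0.7) = 36.3 m
Distance in phase 4 = 36.3 m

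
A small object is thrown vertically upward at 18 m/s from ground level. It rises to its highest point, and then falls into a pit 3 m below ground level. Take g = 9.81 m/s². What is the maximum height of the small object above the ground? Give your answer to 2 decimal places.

16.51 m

Phase 1 (rising): v₀ = 18.0 m/s, a = -9.81 m/s².
v = v₀ + at → t = (0 − 18.0) / -9.81 = 1.83 s
v² = v₀² + 2aΔx → Δx = (0² − 18.0²)/(2·-9.81) = 16.5 m
Maximum height = 16.5 m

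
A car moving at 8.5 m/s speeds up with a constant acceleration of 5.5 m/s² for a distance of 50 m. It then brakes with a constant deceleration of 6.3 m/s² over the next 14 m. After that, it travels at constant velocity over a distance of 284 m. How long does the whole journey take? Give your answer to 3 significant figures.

17.0 s

Phase 1 (accelerating): v₀ = 8.50 m/s, a = 5.5 m/s².
v² = v₀² + 2aΔx = 8.50² + 2·5.5·50 = 622 → v = 24.9 m/s
t = (v − v₀)/a = (24.9 − 8.50)/5.5 = 2.99 s

Phase 2 (decelerating): v₀ = 24.9 m/s, a = -6.3 m/s².
v² = v₀² + 2aΔx = 24.9² + 2·-6.3·14 = 446 → v = 21.1 m/s
t = (v − v₀)/a = (21.1 − 24.9)/-6.3 = 0.608 s

Phase 3 (constant speed): v₀ = 21.1 m/s, a = 0 m/s².
Constant speed: t = d/v = 284/21.1 = 13.5 s
Total time = 2.99 + 0.608 + 13.5 = 17.0 s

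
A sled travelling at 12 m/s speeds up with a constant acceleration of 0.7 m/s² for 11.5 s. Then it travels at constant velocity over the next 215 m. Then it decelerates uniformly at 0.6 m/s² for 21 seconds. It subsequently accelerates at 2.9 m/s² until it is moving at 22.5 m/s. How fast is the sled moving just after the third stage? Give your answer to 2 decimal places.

7.45 m/s

Phase 1 (accelerating): v₀ = 12.0 m/s, a = 0.7 m/s².
v = v₀ + at = 12.0 + (0.7)(11.5) = 20.0 m/s
Δx = v₀t + ½at² = 12.0·11.5 + 0.5·0.7·11.5² = 184 m

Phase 2 (constant speed): v₀ = 20.0 m/s, a = 0 m/s².
Constant speed: t = d/v = 215/20.0 = 10.7 s

Phase 3 (decelerating): v₀ = 20.0 m/s, a = -0.6 m/s².
v = v₀ + at = 20.0 + (-0.6)(21) = 7.45 m/s
Δx = v₀t + ½at² = 20.0·21 + 0.5·-0.6·21² = 289 m
Speed at end of phase 3 = 7.45 m/s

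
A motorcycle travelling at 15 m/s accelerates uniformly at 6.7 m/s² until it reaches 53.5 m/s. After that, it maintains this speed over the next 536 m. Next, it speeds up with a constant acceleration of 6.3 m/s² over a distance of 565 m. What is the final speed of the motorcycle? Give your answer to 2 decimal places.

99.91 m/s

Phase 1 (accelerating): v₀ = 15.0 m/s, a = 6.7 m/s².
v = v₀ + at → t = (53.5 − 15.0) / 6.7 = 5.75 s
v² = v₀² + 2aΔx → Δx = (53.5² − 15.0²)/(2·6.7) = 197 m

Phase 2 (constant speed): v₀ = 53.5 m/s, a = 0 m/s².
Constant speed: t = d/v = 536/53.5 = 10.0 s

Phase 3 (accelerating): v₀ = 53.5 m/s, a = 6.3 m/s².
v² = v₀² + 2aΔx = 53.5² + 2·6.3·565 = 9980 → v = 99.9 m/s
t = (v − v₀)/a = (99.9 − 53.5)/6.3 = 7.37 s
Final speed = 99.9 m/s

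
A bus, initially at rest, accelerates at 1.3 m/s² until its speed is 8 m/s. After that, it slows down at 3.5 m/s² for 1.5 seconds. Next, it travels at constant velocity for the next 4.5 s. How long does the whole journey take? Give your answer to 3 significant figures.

Phase 1 (accelerating): v₀ = 0 m/s, a = 1.3 m/s².
v = v₀ + at → t = (8 − 0) / 1.3 = 6.15 s
v² = v₀² + 2aΔx → Δx = (8² − 0²)/(2·1.3) = 24.6 m

Phase 2 (decelerating): v₀ = 8.00 m/s, a = -3.5 m/s².
v = v₀ + at = 8.00 + (-3.5)(1.5) = 2.75 m/s
Δx = v₀t + ½at² = 8.00·1.5 + 0.5·-3.5·1.5² = 8.06 m

Phase 3 (constant speed): v₀ = 2.75 m/s, a = 0 m/s².
v = v₀ + at = 2.75 + (0)(4.5) = 2.75 m/s
Δx = v₀t + ½at² = 2.75·4.5 + 0.5·0·4.5² = 12.4 m
Total time = 6.15 + 1.50 + 4.50 = 12.2 s

12.2 s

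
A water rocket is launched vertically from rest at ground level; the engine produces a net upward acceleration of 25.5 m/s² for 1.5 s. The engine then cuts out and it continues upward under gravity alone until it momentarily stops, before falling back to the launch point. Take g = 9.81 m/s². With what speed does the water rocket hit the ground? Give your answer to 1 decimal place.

Phase 1 (powered ascent): v₀ = 0 m/s, a = 25.5 m/s².
v = v₀ + at = 0 + (25.5)(1.5) = 38.2 m/s
Δx = v₀t + ½at² = 0·1.5 + 0.5·25.5·1.5² = 28.7 m

Phase 2 (coasting upward): v₀ = 38.2 m/s, a = -9.81 m/s².
v = v₀ + at → t = (0 − 38.2) / -9.81 = 3.90 s
v² = v₀² + 2aΔx → Δx = (0² − 38.2²)/(2·-9.81) = 74.6 m

Phase 3 (free fall): v₀ = 0 m/s, a = -9.81 m/s².
Falls 103 m from rest: t = √(2·103/9.81) = 4.59 s; v = g·t = 45.0 m/s.
Impact speed = 45.0 m/s

45.0 m/s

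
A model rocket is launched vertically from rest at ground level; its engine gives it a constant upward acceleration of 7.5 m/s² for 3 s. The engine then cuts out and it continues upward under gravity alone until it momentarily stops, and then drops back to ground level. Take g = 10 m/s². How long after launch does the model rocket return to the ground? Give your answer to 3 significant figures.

Phase 1 (powered ascent): v₀ = 0 m/s, a = 7.5 m/s².
v = v₀ + at = 0 + (7.5)(3) = 22.5 m/s
Δx = v₀t + ½at² = 0·3 + 0.5·7.5·3² = 33.8 m

Phase 2 (coasting upward): v₀ = 22.5 m/s, a = -10 m/s².
v = v₀ + at → t = (0 − 22.5) / -10 = 2.25 s
v² = v₀² + 2aΔx → Δx = (0² − 22.5²)/(2·-10) = 25.3 m

Phase 3 (free fall): v₀ = 0 m/s, a = -10 m/s².
Falls 59.1 m from rest: t = √(2·59.1/10) = 3.44 s; v = g·t = 34.4 m/s.
Total time = 3.00 + 2.25 + 3.44 = 8.69 s

8.69 s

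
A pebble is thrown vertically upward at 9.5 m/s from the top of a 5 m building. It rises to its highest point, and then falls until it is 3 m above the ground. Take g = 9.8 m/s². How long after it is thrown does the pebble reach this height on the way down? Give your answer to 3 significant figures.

2.13 s

Phase 1 (rising): v₀ = 9.50 m/s, a = -9.8 m/s².
v = v₀ + at → t = (0 − 9.50) / -9.8 = 0.969 s
v² = v₀² + 2aΔx → Δx = (0² − 9.50²)/(2·-9.8) = 4.60 m

Phase 2 (falling): v₀ = 0 m/s, a = -9.8 m/s².
Falls 6.60 m from rest: t = √(2·6.60/9.8) = 1.16 s; v = g·t = 11.4 m/s.
Total time = 0.969 + 1.16 = 2.13 s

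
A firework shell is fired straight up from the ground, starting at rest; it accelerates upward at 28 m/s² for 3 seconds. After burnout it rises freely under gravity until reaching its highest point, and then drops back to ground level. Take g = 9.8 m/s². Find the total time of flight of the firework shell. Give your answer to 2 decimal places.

21.53 s

Phase 1 (powered ascent): v₀ = 0 m/s, a = 28 m/s².
v = v₀ + at = 0 + (28)(3) = 84.0 m/s
Δx = v₀t + ½at² = 0·3 + 0.5·28·3² = 126 m

Phase 2 (coasting upward): v₀ = 84.0 m/s, a = -9.8 m/s².
v = v₀ + at → t = (0 − 84.0) / -9.8 = 8.57 s
v² = v₀² + 2aΔx → Δx = (0² − 84.0²)/(2·-9.8) = 360 m

Phase 3 (free fall): v₀ = 0 m/s, a = -9.8 m/s².
Falls 486 m from rest: t = √(2·486/9.8) = 9.96 s; v = g·t = 97.6 m/s.
Total time = 3.00 + 8.57 + 9.96 = 21.5 s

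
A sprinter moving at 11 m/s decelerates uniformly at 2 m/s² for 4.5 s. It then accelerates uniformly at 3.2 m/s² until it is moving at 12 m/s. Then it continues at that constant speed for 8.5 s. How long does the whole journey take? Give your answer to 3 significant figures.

16.1 s

Phase 1 (decelerating): v₀ = 11.0 m/s, a = -2 m/s².
v = v₀ + at = 11.0 + (-2)(4.5) = 2.00 m/s
Δx = v₀t + ½at² = 11.0·4.5 + 0.5·-2·4.5² = 29.2 m

Phase 2 (accelerating): v₀ = 2.00 m/s, a = 3.2 m/s².
v = v₀ + at → t = (12 − 2.00) / 3.2 = 3.12 s
v² = v₀² + 2aΔx → Δx = (12² − 2.00²)/(2·3.2) = 21.9 m

Phase 3 (constant speed): v₀ = 12.0 m/s, a = 0 m/s².
v = v₀ + at = 12.0 + (0)(8.5) = 12.0 m/s
Δx = v₀t + ½at² = 12.0·8.5 + 0.5·0·8.5² = 102 m
Total time = 4.50 + 3.12 + 8.50 = 16.1 s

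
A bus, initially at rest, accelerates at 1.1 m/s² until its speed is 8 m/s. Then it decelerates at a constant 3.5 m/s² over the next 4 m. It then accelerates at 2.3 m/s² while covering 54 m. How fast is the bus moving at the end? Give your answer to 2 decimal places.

16.86 m/s

Phase 1 (accelerating): v₀ = 0 m/s, a = 1.1 m/s².
v = v₀ + at → t = (8 − 0) / 1.1 = 7.27 s
v² = v₀² + 2aΔx → Δx = (8² − 0²)/(2·1.1) = 29.1 m

Phase 2 (decelerating): v₀ = 8.00 m/s, a = -3.5 m/s².
v² = v₀² + 2aΔx = 8.00² + 2·-3.5·4 = 36.0 → v = 6.00 m/s
t = (v − v₀)/a = (6.00 − 8.00)/-3.5 = 0.571 s

Phase 3 (accelerating): v₀ = 6.00 m/s, a = 2.3 m/s².
v² = v₀² + 2aΔx = 6.00² + 2·2.3·54 = 284 → v = 16.9 m/s
t = (v − v₀)/a = (16.9 − 6.00)/2.3 = 4.72 s
Final speed = 16.9 m/s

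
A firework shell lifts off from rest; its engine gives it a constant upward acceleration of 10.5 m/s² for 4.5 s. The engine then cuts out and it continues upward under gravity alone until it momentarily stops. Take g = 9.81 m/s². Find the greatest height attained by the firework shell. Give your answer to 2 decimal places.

220.10 m

Phase 1 (powered ascent): v₀ = 0 m/s, a = 10.5 m/s².
v = v₀ + at = 0 + (10.5)(4.5) = 47.2 m/s
Δx = v₀t + ½at² = 0·4.5 + 0.5·10.5·4.5² = 106 m

Phase 2 (coasting upward): v₀ = 47.2 m/s, a = -9.81 m/s².
v = v₀ + at → t = (0 − 47.2) / -9.81 = 4.82 s
v² = v₀² + 2aΔx → Δx = (0² − 47.2²)/(2·-9.81) = 114 m
Maximum height = 106 + 114 = 220 m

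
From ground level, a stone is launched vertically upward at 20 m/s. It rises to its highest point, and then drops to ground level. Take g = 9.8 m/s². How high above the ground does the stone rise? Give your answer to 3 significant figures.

20.4 m

Phase 1 (rising): v₀ = 20.0 m/s, a = -9.8 m/s².
v = v₀ + at → t = (0 − 20.0) / -9.8 = 2.04 s
v² = v₀² + 2aΔx → Δx = (0² − 20.0²)/(2·-9.8) = 20.4 m
Maximum height = 20.4 m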